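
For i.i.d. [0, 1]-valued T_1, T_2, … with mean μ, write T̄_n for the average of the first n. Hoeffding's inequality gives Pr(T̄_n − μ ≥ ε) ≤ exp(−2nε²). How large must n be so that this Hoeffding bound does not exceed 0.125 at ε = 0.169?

37

Require exp(−2nε²) ≤ 0.125, i.e. 2nε² ≥ ln(1/0.125) = 2.079442.
So n ≥ 2.079442 / (2·0.169²) = 36.404.
The smallest integer n is 37.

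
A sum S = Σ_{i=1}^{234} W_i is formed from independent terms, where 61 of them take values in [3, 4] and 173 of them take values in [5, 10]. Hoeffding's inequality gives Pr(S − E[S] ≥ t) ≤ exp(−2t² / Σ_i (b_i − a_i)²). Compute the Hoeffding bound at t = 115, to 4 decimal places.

Σ(b_i − a_i)² = 61·1² + 173·5² = 4386.
Exponent = 2·115² / 4386 = 6.03055.
Bound = exp(−6.03055) = 0.00240.

0.0024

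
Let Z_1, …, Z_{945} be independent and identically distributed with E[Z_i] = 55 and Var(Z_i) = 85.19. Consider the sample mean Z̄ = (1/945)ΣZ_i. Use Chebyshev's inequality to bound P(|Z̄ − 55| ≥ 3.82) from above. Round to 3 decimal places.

0.006

Var(Z̄) = Var(Z_i)/n = 85.19/945 = 0.090148.
Chebyshev: P(|Z̄ − 55| ≥ 3.82) ≤ Var(Z̄)/(3.82)² = 85.19/(945·3.82²) = 0.0062.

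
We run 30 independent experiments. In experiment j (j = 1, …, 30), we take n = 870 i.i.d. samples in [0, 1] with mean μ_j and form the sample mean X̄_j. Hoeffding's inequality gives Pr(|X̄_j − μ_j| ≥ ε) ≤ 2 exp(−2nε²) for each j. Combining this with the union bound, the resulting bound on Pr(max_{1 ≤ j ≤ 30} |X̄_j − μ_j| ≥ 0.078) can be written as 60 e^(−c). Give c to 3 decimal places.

10.586

Union bound over the 30 events: Pr(max_{1 ≤ j ≤ 30} |X̄_j − μ_j| ≥ 0.078) ≤ 30·2·exp(−2nε²) = 60 exp(−2·870·0.078²).
So c = 2·870·0.078² = 10.5862.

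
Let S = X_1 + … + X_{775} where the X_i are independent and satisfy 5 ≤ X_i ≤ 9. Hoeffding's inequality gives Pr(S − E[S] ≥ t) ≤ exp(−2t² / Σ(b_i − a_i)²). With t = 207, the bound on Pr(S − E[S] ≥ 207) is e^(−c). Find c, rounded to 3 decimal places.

Σ(b_i − a_i)² = 775·(4)² = 12400.
c = 2t²/12400 = 2·207²/12400 = 6.9111.

6.911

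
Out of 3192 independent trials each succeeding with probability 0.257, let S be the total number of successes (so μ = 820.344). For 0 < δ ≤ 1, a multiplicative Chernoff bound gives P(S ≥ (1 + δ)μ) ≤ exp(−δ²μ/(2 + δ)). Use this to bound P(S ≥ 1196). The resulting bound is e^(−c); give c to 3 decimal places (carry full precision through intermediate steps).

Write 1196 = (1 + δ)μ, so δ = 1196/820.344 − 1 = 0.457925…
Then the exponent is δ²μ/(2 + δ) = (1196 − μ)² / (μ·(2 + δ)) = 69.986783.

69.987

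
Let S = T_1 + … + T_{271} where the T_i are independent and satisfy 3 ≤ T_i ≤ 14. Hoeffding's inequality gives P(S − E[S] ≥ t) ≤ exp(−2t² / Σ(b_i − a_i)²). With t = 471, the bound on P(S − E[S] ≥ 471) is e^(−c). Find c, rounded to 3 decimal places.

13.531

Σ(b_i − a_i)² = 271·(11)² = 32791.
c = 2t²/32791 = 2·471²/32791 = 13.5306.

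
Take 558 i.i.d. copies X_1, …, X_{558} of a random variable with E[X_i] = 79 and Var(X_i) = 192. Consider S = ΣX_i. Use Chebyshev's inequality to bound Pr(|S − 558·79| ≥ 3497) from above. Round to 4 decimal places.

0.0088

Var(S) = n·Var(X_i) = 558·192 = 107136.
Chebyshev: Pr(|S − 558·79| ≥ 3497) ≤ Var(S)/3497² = 107136/12229009 = 0.0088.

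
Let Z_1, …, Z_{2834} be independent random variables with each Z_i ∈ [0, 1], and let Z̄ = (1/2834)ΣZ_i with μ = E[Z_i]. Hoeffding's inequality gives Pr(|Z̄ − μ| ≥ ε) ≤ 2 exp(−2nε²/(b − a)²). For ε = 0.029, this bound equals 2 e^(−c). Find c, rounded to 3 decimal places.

4.767

c = 2nε²/(b − a)² = 2·2834·0.029² / 1² = 4.7668.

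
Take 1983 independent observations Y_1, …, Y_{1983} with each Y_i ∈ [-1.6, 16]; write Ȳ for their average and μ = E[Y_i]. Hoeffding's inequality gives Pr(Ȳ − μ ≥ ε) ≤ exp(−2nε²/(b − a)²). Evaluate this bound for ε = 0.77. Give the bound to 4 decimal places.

0.0005

Exponent: 2nε²/(b − a)² = 2·1983·0.77² / 17.6² = 7.59117.
Bound = exp(−7.59117) = 0.00050.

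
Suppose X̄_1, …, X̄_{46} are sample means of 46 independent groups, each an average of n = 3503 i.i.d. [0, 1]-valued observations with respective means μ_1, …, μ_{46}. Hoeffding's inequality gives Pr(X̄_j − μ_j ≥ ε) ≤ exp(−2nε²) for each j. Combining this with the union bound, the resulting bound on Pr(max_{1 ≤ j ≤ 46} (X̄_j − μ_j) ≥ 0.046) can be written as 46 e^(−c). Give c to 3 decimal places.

14.825

Union bound over the 46 events: Pr(max_{1 ≤ j ≤ 46} (X̄_j − μ_j) ≥ 0.046) ≤ 46·exp(−2nε²) = 46 exp(−2·3503·0.046²).
So c = 2·3503·0.046² = 14.8247.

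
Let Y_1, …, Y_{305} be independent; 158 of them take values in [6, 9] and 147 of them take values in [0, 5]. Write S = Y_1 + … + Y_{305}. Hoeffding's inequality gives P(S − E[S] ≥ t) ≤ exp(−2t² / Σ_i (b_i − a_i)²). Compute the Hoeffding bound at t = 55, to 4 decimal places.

Σ(b_i − a_i)² = 158·3² + 147·5² = 5097.
Exponent = 2·55² / 5097 = 1.18697.
Bound = exp(−1.18697) = 0.30514.

0.3051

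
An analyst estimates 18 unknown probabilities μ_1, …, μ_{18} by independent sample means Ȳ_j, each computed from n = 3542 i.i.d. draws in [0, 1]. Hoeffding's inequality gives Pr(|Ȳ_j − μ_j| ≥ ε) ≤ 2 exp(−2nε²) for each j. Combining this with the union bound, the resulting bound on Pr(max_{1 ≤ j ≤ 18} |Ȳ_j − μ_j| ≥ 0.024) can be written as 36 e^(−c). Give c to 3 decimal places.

4.080

Union bound over the 18 events: Pr(max_{1 ≤ j ≤ 18} |Ȳ_j − μ_j| ≥ 0.024) ≤ 18·2·exp(−2nε²) = 36 exp(−2·3542·0.024²).
So c = 2·3542·0.024² = 4.0804.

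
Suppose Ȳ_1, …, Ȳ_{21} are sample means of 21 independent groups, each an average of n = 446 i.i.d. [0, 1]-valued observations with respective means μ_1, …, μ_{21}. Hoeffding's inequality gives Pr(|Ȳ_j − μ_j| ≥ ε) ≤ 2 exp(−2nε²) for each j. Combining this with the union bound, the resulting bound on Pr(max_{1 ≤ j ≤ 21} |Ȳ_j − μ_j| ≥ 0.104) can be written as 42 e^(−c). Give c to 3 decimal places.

Union bound over the 21 events: Pr(max_{1 ≤ j ≤ 21} |Ȳ_j − μ_j| ≥ 0.104) ≤ 21·2·exp(−2nε²) = 42 exp(−2·446·0.104²).
So c = 2·446·0.104² = 9.6479.

9.648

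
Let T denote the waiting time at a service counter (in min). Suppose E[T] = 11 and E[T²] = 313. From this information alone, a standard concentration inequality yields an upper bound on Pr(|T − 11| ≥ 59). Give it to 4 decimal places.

The first two moments determine the variance, so Chebyshev's inequality is the sharpest standard bound available.
Var(T) = E[T²] − (E[T])² = 313 − 121 = 192.
Chebyshev's inequality: Pr(|T − μ| ≥ t) ≤ Var(T)/t² = 192/3481 = 0.0552.

0.0552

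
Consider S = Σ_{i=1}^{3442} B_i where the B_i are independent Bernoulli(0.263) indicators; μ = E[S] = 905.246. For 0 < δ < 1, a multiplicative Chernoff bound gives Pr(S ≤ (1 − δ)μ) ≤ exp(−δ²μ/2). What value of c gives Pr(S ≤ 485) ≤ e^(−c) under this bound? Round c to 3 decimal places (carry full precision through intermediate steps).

Write 485 = (1 − δ)μ, so δ = 1 − 485/905.246 = 0.464234…
Then the exponent is δ²μ/2 = (μ − 485)²/(2μ) = 97.546247.

97.546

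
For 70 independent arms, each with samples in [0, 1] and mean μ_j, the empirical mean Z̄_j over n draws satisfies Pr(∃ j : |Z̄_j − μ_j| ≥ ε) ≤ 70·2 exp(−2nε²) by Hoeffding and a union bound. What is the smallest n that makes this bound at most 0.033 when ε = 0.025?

6683

Need 2·70·exp(−2nε²) ≤ 0.033, i.e. exp(−2nε²) ≤ 0.033/140.
So 2nε² ≥ ln(140/0.033) = 8.352890.
Hence n ≥ 8.352890/(2·0.025²) = 6682.312.
The smallest integer n is 6683.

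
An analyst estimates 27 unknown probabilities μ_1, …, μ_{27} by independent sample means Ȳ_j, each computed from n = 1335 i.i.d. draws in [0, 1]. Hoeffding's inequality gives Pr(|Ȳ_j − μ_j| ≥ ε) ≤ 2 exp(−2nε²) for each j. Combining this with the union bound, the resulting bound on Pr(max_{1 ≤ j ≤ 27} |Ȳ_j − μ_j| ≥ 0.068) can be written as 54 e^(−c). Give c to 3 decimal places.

Union bound over the 27 events: Pr(max_{1 ≤ j ≤ 27} |Ȳ_j − μ_j| ≥ 0.068) ≤ 27·2·exp(−2nε²) = 54 exp(−2·1335·0.068²).
So c = 2·1335·0.068² = 12.3461.

12.346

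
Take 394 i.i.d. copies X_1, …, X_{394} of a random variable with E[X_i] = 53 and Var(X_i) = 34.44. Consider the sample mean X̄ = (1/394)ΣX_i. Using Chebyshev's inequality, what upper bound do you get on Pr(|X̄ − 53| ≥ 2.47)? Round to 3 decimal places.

Var(X̄) = Var(X_i)/n = 34.44/394 = 0.087411.
Chebyshev: Pr(|X̄ − 53| ≥ 2.47) ≤ Var(X̄)/(2.47)² = 34.44/(394·2.47²) = 0.0143.

0.014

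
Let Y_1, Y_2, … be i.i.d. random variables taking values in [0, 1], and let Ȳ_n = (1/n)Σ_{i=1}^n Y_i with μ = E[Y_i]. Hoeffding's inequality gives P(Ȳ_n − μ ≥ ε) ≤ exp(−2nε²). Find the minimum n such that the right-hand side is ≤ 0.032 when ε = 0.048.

747

Require exp(−2nε²) ≤ 0.032, i.e. 2nε² ≥ ln(1/0.032) = 3.442019.
So n ≥ 3.442019 / (2·0.048²) = 746.966.
The smallest integer n is 747.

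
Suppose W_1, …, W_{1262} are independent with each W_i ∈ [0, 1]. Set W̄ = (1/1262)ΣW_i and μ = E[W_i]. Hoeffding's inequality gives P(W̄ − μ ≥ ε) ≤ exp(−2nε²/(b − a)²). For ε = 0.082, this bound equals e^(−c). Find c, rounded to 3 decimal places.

16.971

c = 2nε²/(b − a)² = 2·1262·0.082² / 1² = 16.9714.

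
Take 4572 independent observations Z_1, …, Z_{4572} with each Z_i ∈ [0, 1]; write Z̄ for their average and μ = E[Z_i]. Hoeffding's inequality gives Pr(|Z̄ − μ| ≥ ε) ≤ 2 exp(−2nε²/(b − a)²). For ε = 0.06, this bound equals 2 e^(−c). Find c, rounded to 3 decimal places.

c = 2nε²/(b − a)² = 2·4572·0.06² / 1² = 32.9184.

32.918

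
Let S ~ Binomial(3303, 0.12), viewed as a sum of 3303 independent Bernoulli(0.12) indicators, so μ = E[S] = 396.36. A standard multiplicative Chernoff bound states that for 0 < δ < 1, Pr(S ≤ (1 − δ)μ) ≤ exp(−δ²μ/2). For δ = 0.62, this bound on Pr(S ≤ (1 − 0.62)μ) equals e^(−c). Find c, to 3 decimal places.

c = δ²μ/2 = 0.62²·396.36/2 = 76.1804.

76.180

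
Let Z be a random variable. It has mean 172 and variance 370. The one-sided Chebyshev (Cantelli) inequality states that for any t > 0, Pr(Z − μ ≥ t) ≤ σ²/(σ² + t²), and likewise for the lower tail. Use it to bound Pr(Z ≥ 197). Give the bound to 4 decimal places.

Here σ² = 370 and t = 25, so σ² + t² = 995.
Cantelli's bound: 370/995 = 0.3719.

0.3719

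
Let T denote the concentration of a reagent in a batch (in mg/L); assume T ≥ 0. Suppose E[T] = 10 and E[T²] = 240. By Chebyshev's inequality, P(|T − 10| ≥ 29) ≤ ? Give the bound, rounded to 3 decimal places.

0.166

Var(T) = E[T²] − (E[T])² = 240 − 100 = 140.
Chebyshev's inequality: P(|T − μ| ≥ t) ≤ Var(T)/t² = 140/841 = 0.1665.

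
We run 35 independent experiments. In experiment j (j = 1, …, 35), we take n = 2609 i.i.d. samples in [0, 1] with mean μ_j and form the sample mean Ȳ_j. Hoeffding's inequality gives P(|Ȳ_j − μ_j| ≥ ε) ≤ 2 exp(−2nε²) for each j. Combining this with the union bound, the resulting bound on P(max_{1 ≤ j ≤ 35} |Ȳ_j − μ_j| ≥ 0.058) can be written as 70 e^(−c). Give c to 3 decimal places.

17.553

Union bound over the 35 events: P(max_{1 ≤ j ≤ 35} |Ȳ_j − μ_j| ≥ 0.058) ≤ 35·2·exp(−2nε²) = 70 exp(−2·2609·0.058²).
So c = 2·2609·0.058² = 17.5534.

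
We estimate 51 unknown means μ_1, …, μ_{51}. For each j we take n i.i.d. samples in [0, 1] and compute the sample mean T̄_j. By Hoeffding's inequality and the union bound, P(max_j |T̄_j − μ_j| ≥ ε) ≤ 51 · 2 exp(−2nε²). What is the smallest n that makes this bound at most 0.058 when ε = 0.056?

Need 2·51·exp(−2nε²) ≤ 0.058, i.e. exp(−2nε²) ≤ 0.058/102.
So 2nε² ≥ ln(102/0.058) = 7.472285.
Hence n ≥ 7.472285/(2·0.056²) = 1191.372.
The smallest integer n is 1192.

1192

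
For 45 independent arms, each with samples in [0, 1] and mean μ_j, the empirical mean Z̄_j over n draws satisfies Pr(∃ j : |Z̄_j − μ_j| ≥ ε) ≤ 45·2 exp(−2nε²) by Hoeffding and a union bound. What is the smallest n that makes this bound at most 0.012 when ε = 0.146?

210

Need 2·45·exp(−2nε²) ≤ 0.012, i.e. exp(−2nε²) ≤ 0.012/90.
So 2nε² ≥ ln(90/0.012) = 8.922658.
Hence n ≥ 8.922658/(2·0.146²) = 209.295.
The smallest integer n is 210.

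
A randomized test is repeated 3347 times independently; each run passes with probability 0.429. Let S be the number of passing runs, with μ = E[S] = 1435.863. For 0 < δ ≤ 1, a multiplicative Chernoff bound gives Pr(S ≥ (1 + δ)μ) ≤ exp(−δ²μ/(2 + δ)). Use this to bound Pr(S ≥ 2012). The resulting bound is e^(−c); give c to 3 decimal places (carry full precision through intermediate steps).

96.272

Write 2012 = (1 + δ)μ, so δ = 2012/1435.863 − 1 = 0.4012479…
Then the exponent is δ²μ/(2 + δ) = (2012 − μ)² / (μ·(2 + δ)) = 96.272341.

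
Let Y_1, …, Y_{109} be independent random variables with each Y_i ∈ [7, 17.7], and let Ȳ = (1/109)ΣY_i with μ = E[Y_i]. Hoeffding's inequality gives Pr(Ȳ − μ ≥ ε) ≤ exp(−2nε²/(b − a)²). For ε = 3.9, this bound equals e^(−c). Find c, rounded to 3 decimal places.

c = 2nε²/(b − a)² = 2·109·3.9² / 10.7² = 28.9613.

28.961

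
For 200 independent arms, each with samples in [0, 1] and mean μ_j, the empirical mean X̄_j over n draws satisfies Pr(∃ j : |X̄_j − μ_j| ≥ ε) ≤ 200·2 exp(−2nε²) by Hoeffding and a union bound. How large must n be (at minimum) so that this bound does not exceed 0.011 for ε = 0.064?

Need 2·200·exp(−2nε²) ≤ 0.011, i.e. exp(−2nε²) ≤ 0.011/400.
So 2nε² ≥ ln(400/0.011) = 10.501325.
Hence n ≥ 10.501325/(2·0.064²) = 1281.900.
The smallest integer n is 1282.

1282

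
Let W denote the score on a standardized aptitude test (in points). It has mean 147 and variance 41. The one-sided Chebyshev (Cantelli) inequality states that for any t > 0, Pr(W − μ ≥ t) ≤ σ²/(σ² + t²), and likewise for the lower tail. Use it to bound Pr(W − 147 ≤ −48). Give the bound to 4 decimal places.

0.0175

Here σ² = 41 and t = 48, so σ² + t² = 2345.
Cantelli's bound: 41/2345 = 0.0175.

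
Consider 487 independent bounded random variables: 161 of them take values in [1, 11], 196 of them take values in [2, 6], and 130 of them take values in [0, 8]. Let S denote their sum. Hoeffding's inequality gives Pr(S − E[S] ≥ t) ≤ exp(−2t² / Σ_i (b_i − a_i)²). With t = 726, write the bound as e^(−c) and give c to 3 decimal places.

38.255

Σ(b_i − a_i)² = 161·10² + 196·4² + 130·8² = 27556.
c = 2t² / 27556 = 2·726² / 27556 = 38.2549.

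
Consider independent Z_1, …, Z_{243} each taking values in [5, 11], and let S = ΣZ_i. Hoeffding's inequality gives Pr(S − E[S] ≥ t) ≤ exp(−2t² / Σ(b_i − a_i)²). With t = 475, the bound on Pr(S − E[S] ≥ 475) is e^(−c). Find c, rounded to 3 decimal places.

51.583

Σ(b_i − a_i)² = 243·(6)² = 8748.
c = 2t²/8748 = 2·475²/8748 = 51.5832.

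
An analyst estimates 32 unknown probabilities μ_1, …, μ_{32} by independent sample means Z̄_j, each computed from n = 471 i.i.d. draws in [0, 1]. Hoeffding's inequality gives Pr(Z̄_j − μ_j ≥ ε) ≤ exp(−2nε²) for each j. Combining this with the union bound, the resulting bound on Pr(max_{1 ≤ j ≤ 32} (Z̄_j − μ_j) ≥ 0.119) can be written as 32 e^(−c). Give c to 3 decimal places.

13.340

Union bound over the 32 events: Pr(max_{1 ≤ j ≤ 32} (Z̄_j − μ_j) ≥ 0.119) ≤ 32·exp(−2nε²) = 32 exp(−2·471·0.119²).
So c = 2·471·0.119² = 13.3397.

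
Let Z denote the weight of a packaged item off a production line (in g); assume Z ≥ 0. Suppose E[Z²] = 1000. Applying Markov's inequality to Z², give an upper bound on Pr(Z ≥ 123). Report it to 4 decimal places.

0.0661

Since Z ≥ 0, the event {Z ≥ 123} is the same as {Z² ≥ 15129}.
Markov's inequality applied to Z² gives Pr(Z² ≥ 15129) ≤ E[Z²]/15129 = 1000/15129 = 0.0661.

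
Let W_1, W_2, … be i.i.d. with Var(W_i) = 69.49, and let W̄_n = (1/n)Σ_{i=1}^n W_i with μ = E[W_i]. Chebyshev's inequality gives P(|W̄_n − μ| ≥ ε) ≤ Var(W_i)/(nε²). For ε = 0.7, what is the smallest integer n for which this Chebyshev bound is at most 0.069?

Require 69.49/(n·0.7²) ≤ 0.069, i.e. n ≥ 69.49/(0.069·0.7²) = 2055.309.
The smallest integer n is 2056.

2056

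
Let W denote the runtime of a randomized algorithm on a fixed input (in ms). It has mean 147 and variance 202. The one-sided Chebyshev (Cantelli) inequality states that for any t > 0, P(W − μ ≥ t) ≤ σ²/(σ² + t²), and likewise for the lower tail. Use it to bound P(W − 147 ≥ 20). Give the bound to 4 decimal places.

0.3355

Here σ² = 202 and t = 20, so σ² + t² = 602.
Cantelli's bound: 202/602 = 0.3355.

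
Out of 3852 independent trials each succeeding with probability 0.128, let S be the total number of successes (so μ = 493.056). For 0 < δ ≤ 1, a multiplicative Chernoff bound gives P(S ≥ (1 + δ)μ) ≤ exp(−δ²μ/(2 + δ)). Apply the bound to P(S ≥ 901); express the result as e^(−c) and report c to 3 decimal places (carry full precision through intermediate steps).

Write 901 = (1 + δ)μ, so δ = 901/493.056 − 1 = 0.8273786…
Then the exponent is δ²μ/(2 + δ) = (901 − μ)² / (μ·(2 + δ)) = 119.377060.

119.377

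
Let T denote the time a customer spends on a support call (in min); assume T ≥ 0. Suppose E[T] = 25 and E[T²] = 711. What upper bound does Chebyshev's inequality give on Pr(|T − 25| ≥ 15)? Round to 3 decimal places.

Var(T) = E[T²] − (E[T])² = 711 − 625 = 86.
Chebyshev's inequality: Pr(|T − μ| ≥ t) ≤ Var(T)/t² = 86/225 = 0.3822.

0.382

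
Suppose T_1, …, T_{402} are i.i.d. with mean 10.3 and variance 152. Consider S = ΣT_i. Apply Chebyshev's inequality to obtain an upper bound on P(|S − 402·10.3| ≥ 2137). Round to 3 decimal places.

Var(S) = n·Var(T_i) = 402·152 = 61104.
Chebyshev: P(|S − 402·10.3| ≥ 2137) ≤ Var(S)/2137² = 61104/4566769 = 0.0134.

0.013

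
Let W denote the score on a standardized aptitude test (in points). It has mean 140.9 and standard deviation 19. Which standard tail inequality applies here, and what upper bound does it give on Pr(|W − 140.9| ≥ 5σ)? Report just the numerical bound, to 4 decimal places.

Mean and variance are known, so Chebyshev's inequality applies.
Chebyshev: Pr(|W − μ| ≥ t) ≤ Var(W)/t².
Var(W) = σ² = 19² = 361.
t = 5·19 = 95.
Bound = 361 / 9025 = 0.0400.

0.0400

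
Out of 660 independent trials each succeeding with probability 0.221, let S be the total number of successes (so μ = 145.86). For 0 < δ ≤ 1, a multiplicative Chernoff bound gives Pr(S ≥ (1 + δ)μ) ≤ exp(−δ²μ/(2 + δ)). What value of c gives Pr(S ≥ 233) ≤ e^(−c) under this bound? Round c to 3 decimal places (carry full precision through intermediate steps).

Write 233 = (1 + δ)μ, so δ = 233/145.86 − 1 = 0.5974222…
Then the exponent is δ²μ/(2 + δ) = (233 − μ)² / (μ·(2 + δ)) = 20.042706.

20.043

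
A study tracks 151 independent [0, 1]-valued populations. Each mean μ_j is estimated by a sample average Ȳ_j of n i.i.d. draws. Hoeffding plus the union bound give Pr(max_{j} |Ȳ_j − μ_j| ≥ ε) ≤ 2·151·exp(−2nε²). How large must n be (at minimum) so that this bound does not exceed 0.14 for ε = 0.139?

199

Need 2·151·exp(−2nε²) ≤ 0.14, i.e. exp(−2nε²) ≤ 0.14/302.
So 2nε² ≥ ln(302/0.14) = 7.676540.
Hence n ≥ 7.676540/(2·0.139²) = 198.658.
The smallest integer n is 199.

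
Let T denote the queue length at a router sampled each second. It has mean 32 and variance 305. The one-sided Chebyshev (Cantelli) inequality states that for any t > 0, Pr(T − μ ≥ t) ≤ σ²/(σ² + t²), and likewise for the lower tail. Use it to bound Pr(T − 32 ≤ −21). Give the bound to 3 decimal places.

0.409

Here σ² = 305 and t = 21, so σ² + t² = 746.
Cantelli's bound: 305/746 = 0.4088.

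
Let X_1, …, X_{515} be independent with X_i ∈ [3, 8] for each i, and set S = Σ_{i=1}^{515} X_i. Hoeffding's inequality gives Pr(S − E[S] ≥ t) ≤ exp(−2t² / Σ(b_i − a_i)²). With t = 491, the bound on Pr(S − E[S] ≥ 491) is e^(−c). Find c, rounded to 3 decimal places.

37.449

Σ(b_i − a_i)² = 515·(5)² = 12875.
c = 2t²/12875 = 2·491²/12875 = 37.4495.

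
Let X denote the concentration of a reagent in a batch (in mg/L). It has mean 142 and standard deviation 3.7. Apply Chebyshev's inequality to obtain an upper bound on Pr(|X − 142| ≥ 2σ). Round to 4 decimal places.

Chebyshev: Pr(|X − μ| ≥ t) ≤ Var(X)/t².
Var(X) = σ² = 3.7² = 13.69.
t = 2·3.7 = 7.4.
Bound = 13.69 / 54.76 = 0.2500.

0.2500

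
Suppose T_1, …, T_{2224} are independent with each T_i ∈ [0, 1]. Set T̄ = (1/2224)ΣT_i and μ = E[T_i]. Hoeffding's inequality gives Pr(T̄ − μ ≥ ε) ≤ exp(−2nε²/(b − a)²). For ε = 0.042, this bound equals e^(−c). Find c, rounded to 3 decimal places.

7.846

c = 2nε²/(b − a)² = 2·2224·0.042² / 1² = 7.8463.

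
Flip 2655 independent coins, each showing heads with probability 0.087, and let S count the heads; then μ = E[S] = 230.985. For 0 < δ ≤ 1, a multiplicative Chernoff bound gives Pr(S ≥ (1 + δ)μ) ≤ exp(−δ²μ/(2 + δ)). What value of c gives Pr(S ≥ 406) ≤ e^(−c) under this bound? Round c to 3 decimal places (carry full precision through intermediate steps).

Write 406 = (1 + δ)μ, so δ = 406/230.985 − 1 = 0.7576899…
Then the exponent is δ²μ/(2 + δ) = (406 − μ)² / (μ·(2 + δ)) = 48.086298.

48.086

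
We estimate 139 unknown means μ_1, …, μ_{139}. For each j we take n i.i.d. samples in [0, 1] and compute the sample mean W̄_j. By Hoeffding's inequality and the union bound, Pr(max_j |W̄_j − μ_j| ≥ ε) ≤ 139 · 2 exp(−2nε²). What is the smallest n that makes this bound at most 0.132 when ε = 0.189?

Need 2·139·exp(−2nε²) ≤ 0.132, i.e. exp(−2nε²) ≤ 0.132/278.
So 2nε² ≥ ln(278/0.132) = 7.652574.
Hence n ≥ 7.652574/(2·0.189²) = 107.116.
The smallest integer n is 108.

108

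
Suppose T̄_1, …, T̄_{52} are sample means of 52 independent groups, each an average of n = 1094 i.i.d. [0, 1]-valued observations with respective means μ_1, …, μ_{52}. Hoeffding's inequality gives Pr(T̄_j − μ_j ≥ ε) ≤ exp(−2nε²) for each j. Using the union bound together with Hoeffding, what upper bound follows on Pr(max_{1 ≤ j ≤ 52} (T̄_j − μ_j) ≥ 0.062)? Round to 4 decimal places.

Per-experiment Hoeffding bound: exp(−2·1094·0.062²) = exp(−8.41067) = 0.00022248.
Union bound over 52 events: 52·0.00022248 = 0.01157.

0.0116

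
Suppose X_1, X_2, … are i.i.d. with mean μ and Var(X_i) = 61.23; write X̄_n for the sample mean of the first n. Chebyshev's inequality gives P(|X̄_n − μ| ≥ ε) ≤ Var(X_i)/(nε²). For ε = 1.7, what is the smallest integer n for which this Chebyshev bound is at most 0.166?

128

Require 61.23/(n·1.7²) ≤ 0.166, i.e. n ≥ 61.23/(0.166·1.7²) = 127.632.
The smallest integer n is 128.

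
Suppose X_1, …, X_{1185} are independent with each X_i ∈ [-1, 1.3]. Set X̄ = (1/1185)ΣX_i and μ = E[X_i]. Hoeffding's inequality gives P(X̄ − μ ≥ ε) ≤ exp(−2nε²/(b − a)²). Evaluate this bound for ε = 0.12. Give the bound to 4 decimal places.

0.0016

Exponent: 2nε²/(b − a)² = 2·1185·0.12² / 2.3² = 6.45142.
Bound = exp(−6.45142) = 0.00158.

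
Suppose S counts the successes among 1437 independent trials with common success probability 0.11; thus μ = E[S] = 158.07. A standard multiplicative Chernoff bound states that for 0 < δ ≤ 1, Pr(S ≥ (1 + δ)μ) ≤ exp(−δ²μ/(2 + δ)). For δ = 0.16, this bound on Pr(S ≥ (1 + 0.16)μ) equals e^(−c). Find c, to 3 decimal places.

c = δ²μ/(2 + δ) = 0.16²·158.07/(2 + 0.16) = 1.8734.

1.873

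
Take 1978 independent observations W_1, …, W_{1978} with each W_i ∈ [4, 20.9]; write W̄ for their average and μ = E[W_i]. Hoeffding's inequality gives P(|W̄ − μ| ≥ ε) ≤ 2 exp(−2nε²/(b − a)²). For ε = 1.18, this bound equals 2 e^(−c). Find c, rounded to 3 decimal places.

c = 2nε²/(b − a)² = 2·1978·1.18² / 16.9² = 19.2862.

19.286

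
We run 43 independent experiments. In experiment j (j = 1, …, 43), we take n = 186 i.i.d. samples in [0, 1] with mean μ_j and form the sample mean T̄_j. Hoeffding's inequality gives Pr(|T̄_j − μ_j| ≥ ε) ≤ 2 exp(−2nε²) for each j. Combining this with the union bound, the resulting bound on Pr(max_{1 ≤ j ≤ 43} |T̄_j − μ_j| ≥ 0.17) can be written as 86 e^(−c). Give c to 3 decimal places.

Union bound over the 43 events: Pr(max_{1 ≤ j ≤ 43} |T̄_j − μ_j| ≥ 0.17) ≤ 43·2·exp(−2nε²) = 86 exp(−2·186·0.17²).
So c = 2·186·0.17² = 10.7508.

10.751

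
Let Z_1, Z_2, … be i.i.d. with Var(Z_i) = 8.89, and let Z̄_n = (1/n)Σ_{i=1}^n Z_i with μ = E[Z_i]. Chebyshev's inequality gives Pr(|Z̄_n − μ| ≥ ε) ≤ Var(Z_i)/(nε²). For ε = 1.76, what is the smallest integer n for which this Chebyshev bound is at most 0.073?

40

Require 8.89/(n·1.76²) ≤ 0.073, i.e. n ≥ 8.89/(0.073·1.76²) = 39.315.
The smallest integer n is 40.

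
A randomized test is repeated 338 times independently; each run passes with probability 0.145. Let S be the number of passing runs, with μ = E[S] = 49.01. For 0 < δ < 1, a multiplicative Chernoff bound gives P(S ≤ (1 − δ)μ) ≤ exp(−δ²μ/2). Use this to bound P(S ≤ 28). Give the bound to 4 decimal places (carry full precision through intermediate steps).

0.0111

Write 28 = (1 − δ)μ, so δ = 1 − 28/49.01 = 0.428688…
Then the exponent is δ²μ/2 = (μ − 28)²/(2μ) = 4.503368.
Bound = exp(−4.503368) = 0.01107.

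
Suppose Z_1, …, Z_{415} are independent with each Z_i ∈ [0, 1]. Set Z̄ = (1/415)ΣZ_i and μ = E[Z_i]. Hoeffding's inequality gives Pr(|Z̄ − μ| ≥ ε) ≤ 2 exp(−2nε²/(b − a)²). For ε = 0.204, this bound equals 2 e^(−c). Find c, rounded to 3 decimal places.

34.541

c = 2nε²/(b − a)² = 2·415·0.204² / 1² = 34.5413.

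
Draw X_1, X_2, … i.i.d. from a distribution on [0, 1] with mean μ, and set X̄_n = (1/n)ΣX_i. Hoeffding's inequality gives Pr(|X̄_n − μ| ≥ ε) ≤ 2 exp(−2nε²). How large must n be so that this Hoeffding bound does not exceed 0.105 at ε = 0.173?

50

Require 2·exp(−2nε²) ≤ 0.105, i.e. 2nε² ≥ ln(2/0.105) = 2.946942.
So n ≥ 2.946942 / (2·0.173²) = 49.232.
The smallest integer n is 50.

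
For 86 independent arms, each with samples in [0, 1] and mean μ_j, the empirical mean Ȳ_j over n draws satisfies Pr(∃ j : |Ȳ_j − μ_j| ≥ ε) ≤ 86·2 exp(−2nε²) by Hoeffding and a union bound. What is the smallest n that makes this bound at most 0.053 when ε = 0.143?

Need 2·86·exp(−2nε²) ≤ 0.053, i.e. exp(−2nε²) ≤ 0.053/172.
So 2nε² ≥ ln(172/0.053) = 8.084958.
Hence n ≥ 8.084958/(2·0.143²) = 197.686.
The smallest integer n is 198.

198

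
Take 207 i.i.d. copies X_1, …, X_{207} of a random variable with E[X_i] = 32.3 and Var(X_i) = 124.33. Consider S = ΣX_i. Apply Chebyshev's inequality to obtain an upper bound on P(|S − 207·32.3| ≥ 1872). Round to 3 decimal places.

Var(S) = n·Var(X_i) = 207·124.33 = 25736.31.
Chebyshev: P(|S − 207·32.3| ≥ 1872) ≤ Var(S)/1872² = 25736.31/3504384 = 0.0073.

0.007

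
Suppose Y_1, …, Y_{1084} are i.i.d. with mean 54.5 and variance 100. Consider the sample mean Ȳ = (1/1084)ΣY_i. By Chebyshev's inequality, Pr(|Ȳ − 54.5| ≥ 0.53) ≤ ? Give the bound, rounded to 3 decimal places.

Var(Ȳ) = Var(Y_i)/n = 100/1084 = 0.092251.
Chebyshev: Pr(|Ȳ − 54.5| ≥ 0.53) ≤ Var(Ȳ)/(0.53)² = 100/(1084·0.53²) = 0.3284.

0.328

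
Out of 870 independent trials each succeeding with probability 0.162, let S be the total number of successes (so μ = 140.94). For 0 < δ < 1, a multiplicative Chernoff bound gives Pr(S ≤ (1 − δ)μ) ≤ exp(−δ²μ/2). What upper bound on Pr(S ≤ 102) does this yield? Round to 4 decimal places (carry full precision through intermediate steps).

0.0046

Write 102 = (1 − δ)μ, so δ = 1 − 102/140.94 = 0.2762878…
Then the exponent is δ²μ/2 = (μ − 102)²/(2μ) = 5.379323.
Bound = exp(−5.379323) = 0.00461.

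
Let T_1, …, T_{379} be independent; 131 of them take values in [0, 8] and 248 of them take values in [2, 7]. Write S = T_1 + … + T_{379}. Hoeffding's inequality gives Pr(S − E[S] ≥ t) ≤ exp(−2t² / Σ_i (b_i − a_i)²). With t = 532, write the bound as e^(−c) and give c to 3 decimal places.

38.813

Σ(b_i − a_i)² = 131·8² + 248·5² = 14584.
c = 2t² / 14584 = 2·532² / 14584 = 38.8129.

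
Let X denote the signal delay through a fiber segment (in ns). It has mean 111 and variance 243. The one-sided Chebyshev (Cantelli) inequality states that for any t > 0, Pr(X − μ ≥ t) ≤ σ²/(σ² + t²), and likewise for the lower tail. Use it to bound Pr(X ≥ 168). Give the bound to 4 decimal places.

0.0696

Here σ² = 243 and t = 57, so σ² + t² = 3492.
Cantelli's bound: 243/3492 = 0.0696.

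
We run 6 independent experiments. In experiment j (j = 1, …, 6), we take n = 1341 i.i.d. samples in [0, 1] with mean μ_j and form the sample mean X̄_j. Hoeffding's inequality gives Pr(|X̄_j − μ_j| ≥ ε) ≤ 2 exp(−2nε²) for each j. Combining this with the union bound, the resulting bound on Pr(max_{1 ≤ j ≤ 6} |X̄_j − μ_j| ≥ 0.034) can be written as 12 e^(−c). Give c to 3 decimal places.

Union bound over the 6 events: Pr(max_{1 ≤ j ≤ 6} |X̄_j − μ_j| ≥ 0.034) ≤ 6·2·exp(−2nε²) = 12 exp(−2·1341·0.034²).
So c = 2·1341·0.034² = 3.1004.

3.100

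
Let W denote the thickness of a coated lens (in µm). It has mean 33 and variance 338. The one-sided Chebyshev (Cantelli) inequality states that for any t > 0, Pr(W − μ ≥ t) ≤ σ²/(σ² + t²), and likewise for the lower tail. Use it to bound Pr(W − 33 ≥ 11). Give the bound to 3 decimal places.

0.736

Here σ² = 338 and t = 11, so σ² + t² = 459.
Cantelli's bound: 338/459 = 0.7364.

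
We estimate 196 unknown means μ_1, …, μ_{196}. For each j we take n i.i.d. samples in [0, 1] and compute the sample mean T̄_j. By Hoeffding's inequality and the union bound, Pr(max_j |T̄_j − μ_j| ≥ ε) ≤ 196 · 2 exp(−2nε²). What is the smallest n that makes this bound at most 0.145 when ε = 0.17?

Need 2·196·exp(−2nε²) ≤ 0.145, i.e. exp(−2nε²) ≤ 0.145/392.
So 2nε² ≥ ln(392/0.145) = 7.902283.
Hence n ≥ 7.902283/(2·0.17²) = 136.718.
The smallest integer n is 137.

137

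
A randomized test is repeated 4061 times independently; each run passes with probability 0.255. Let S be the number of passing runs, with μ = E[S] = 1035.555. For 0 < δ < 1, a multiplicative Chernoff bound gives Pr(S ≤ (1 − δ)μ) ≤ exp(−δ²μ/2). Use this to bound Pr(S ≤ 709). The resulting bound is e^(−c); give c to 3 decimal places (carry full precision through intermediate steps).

Write 709 = (1 − δ)μ, so δ = 1 − 709/1035.555 = 0.315343…
Then the exponent is δ²μ/2 = (μ − 709)²/(2μ) = 51.488413.

51.488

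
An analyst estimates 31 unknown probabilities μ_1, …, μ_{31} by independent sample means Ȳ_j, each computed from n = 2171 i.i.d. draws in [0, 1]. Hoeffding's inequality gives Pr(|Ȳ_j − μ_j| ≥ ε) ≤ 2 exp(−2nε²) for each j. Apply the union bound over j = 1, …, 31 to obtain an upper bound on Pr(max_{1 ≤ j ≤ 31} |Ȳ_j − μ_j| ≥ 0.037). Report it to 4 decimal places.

Per-experiment Hoeffding bound: 2·exp(−2·2171·0.037²) = 2·exp(−5.94420) = 0.005242.
Union bound over 31 events: 31·0.005242 = 0.16250.

0.1625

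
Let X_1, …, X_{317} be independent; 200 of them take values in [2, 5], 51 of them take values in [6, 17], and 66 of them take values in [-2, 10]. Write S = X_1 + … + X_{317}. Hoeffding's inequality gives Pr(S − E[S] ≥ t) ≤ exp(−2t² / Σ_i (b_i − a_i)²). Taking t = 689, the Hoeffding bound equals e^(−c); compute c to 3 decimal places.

54.331

Σ(b_i − a_i)² = 200·3² + 51·11² + 66·12² = 17475.
c = 2t² / 17475 = 2·689² / 17475 = 54.3314.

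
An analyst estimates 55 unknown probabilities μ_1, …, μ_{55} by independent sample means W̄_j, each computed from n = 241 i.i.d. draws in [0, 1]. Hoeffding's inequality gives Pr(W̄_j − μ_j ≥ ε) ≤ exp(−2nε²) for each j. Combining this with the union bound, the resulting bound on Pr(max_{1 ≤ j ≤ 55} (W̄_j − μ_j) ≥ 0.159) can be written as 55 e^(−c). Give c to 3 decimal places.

Union bound over the 55 events: Pr(max_{1 ≤ j ≤ 55} (W̄_j − μ_j) ≥ 0.159) ≤ 55·exp(−2nε²) = 55 exp(−2·241·0.159²).
So c = 2·241·0.159² = 12.1854.

12.185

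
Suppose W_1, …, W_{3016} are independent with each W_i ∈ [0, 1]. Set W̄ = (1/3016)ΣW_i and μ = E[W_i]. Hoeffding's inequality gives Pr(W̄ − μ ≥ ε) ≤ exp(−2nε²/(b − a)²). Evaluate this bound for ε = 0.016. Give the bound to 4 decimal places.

0.2135

Exponent: 2nε²/(b − a)² = 2·3016·0.016² / 1² = 1.54419.
Bound = exp(−1.54419) = 0.21348.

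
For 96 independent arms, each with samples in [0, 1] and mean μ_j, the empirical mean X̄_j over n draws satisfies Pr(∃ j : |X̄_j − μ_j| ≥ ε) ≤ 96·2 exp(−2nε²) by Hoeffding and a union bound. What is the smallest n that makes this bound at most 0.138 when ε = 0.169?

127

Need 2·96·exp(−2nε²) ≤ 0.138, i.e. exp(−2nε²) ≤ 0.138/192.
So 2nε² ≥ ln(192/0.138) = 7.237997.
Hence n ≥ 7.237997/(2·0.169²) = 126.711.
The smallest integer n is 127.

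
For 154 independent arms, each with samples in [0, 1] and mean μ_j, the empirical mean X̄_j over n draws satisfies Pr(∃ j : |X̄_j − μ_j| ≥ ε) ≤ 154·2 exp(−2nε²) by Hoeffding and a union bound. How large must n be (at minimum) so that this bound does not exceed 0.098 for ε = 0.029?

4788

Need 2·154·exp(−2nε²) ≤ 0.098, i.e. exp(−2nε²) ≤ 0.098/308.
So 2nε² ≥ ln(308/0.098) = 8.052888.
Hence n ≥ 8.052888/(2·0.029²) = 4787.686.
The smallest integer n is 4788.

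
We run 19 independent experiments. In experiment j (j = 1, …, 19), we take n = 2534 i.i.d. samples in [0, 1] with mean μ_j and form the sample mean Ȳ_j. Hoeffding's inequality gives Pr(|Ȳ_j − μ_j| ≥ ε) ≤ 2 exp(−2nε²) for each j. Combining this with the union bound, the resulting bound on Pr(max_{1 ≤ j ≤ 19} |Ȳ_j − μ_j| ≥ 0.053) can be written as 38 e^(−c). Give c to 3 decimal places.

14.236

Union bound over the 19 events: Pr(max_{1 ≤ j ≤ 19} |Ȳ_j − μ_j| ≥ 0.053) ≤ 19·2·exp(−2nε²) = 38 exp(−2·2534·0.053²).
So c = 2·2534·0.053² = 14.2360.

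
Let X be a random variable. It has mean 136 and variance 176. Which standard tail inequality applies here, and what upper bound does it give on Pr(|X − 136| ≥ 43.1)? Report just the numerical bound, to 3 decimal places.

Mean and variance are known, so Chebyshev's inequality applies.
Chebyshev: Pr(|X − μ| ≥ t) ≤ Var(X)/t².
Bound = 176 / 1857.61 = 0.0947.

0.095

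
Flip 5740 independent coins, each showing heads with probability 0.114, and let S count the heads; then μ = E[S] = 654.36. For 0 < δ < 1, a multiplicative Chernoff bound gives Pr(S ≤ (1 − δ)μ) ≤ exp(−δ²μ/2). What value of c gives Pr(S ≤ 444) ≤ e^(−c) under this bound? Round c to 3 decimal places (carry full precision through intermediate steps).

Write 444 = (1 − δ)μ, so δ = 1 − 444/654.36 = 0.3214744…
Then the exponent is δ²μ/2 = (μ − 444)²/(2μ) = 33.812679.

33.813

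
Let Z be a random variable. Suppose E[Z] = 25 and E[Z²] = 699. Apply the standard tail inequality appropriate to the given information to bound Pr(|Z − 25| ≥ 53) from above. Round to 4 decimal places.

0.0263

The first two moments determine the variance, so Chebyshev's inequality is the sharpest standard bound available.
Var(Z) = E[Z²] − (E[Z])² = 699 − 625 = 74.
Chebyshev's inequality: Pr(|Z − μ| ≥ t) ≤ Var(Z)/t² = 74/2809 = 0.0263.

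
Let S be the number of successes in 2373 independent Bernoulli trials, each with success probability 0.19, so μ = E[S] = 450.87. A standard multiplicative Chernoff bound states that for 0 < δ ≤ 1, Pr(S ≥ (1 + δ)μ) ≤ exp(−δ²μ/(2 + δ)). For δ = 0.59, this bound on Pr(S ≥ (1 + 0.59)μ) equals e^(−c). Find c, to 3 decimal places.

c = δ²μ/(2 + δ) = 0.59²·450.87/(2 + 0.59) = 60.5976.

60.598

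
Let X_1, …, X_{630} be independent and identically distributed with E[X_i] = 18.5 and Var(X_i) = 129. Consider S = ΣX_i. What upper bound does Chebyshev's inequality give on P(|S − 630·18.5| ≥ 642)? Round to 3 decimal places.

Var(S) = n·Var(X_i) = 630·129 = 81270.
Chebyshev: P(|S − 630·18.5| ≥ 642) ≤ Var(S)/642² = 81270/412164 = 0.1972.

0.197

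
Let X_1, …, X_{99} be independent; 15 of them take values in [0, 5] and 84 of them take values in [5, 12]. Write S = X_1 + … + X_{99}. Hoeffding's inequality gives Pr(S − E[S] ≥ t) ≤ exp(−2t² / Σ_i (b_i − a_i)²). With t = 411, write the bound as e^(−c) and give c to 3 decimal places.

75.226

Σ(b_i − a_i)² = 15·5² + 84·7² = 4491.
c = 2t² / 4491 = 2·411² / 4491 = 75.2265.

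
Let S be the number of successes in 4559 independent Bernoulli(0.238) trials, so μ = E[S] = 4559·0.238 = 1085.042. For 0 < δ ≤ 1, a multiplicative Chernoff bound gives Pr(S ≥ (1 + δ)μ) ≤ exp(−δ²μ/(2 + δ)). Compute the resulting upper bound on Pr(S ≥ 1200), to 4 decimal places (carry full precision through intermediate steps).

Write 1200 = (1 + δ)μ, so δ = 1200/1085.042 − 1 = 0.105948…
Then the exponent is δ²μ/(2 + δ) = (1200 − μ)² / (μ·(2 + δ)) = 5.783413.
Bound = exp(−5.783413) = 0.00308.

0.0031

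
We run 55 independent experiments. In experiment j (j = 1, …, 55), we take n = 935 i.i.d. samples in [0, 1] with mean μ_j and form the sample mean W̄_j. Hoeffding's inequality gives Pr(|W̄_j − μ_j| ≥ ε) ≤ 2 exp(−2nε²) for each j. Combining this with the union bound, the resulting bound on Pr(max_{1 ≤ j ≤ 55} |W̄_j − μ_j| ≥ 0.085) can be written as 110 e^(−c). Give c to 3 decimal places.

Union bound over the 55 events: Pr(max_{1 ≤ j ≤ 55} |W̄_j − μ_j| ≥ 0.085) ≤ 55·2·exp(−2nε²) = 110 exp(−2·935·0.085²).
So c = 2·935·0.085² = 13.5107.

13.511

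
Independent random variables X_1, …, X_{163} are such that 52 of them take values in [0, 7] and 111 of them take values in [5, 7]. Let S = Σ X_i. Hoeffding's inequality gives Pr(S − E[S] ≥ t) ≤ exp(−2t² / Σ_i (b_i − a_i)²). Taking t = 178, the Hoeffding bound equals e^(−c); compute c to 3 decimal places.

Σ(b_i − a_i)² = 52·7² + 111·2² = 2992.
c = 2t² / 2992 = 2·178² / 2992 = 21.1791.

21.179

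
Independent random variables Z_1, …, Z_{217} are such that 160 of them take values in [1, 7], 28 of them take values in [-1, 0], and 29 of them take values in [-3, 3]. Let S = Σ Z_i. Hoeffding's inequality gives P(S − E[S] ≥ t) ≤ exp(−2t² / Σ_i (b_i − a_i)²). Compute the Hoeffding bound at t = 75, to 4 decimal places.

0.1927

Σ(b_i − a_i)² = 160·6² + 28·1² + 29·6² = 6832.
Exponent = 2·75² / 6832 = 1.64666.
Bound = exp(−1.64666) = 0.19269.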